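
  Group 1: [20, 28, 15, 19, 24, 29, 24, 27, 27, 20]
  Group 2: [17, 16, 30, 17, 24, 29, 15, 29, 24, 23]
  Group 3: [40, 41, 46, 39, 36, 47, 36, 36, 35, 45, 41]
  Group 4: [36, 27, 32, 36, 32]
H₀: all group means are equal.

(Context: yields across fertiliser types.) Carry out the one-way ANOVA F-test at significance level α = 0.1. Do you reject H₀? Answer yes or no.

reject H₀: yes

Group means [23.30, 22.40, 40.18, 32.60], grand mean 29.500
SSB = Σnᵢ(x̄ᵢ−x̄)² = 2191.664; SSW = ΣΣ(x−x̄ᵢ)² = 737.336
MSB = 2191.664/3 = 730.5545; MSW = 737.336/32 = 23.0418
F = MSB/MSW = 31.7057
df = (3, 32)
p-value (upper-tail) = 0.00000
At α=0.1: p < α → reject H₀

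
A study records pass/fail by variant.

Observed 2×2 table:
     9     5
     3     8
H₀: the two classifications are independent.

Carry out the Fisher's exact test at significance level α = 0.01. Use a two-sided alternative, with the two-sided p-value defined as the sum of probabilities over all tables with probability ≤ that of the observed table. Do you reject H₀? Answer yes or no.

reject H₀: no

Margins: r₁=14, r₂=11, c₁=12, c₂=13, n=25
p_obs = C(14,9)·C(11,3)/C(25,12); sum pmf over tables with pmf ≤ p_obs
p-value (two-sided) = 0.11070
At α=0.01: p ≥ α → fail to reject H₀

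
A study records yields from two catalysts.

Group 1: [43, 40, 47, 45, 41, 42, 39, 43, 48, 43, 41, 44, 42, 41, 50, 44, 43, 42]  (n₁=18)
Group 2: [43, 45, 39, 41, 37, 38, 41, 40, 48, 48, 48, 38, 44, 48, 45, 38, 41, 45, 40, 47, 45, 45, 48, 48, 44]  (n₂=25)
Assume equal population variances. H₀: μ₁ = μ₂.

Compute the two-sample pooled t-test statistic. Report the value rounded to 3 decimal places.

test statistic = -0.131

x̄₁=43.222, s₁=2.819, n₁=18
x̄₂=43.360, s₂=3.774, n₂=25
s_p² = [17·2.819² + 24·3.774²]/41 = 11.6310
SE = √(s_p²·(1/18+1/25)) = 1.0542
t = (43.222−43.360)/1.0542 = -0.1307
df = 41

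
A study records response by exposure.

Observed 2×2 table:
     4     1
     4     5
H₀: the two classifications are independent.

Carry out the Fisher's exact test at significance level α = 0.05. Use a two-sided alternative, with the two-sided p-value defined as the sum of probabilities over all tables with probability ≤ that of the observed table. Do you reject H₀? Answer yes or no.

Margins: r₁=5, r₂=9, c₁=8, c₂=6, n=14
p_obs = C(5,4)·C(9,4)/C(14,8); sum pmf over tables with pmf ≤ p_obs
p-value (two-sided) = 0.30070
At α=0.05: p ≥ α → fail to reject H₀

reject H₀: no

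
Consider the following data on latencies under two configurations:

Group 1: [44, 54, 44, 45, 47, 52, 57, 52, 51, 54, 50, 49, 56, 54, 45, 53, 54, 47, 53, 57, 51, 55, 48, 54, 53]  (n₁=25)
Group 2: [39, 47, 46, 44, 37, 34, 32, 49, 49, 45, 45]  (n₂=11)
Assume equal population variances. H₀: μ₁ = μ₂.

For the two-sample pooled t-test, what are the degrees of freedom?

degrees of freedom = 34

df = n₁ + n₂ − 2 = 25 + 11 − 2 = 34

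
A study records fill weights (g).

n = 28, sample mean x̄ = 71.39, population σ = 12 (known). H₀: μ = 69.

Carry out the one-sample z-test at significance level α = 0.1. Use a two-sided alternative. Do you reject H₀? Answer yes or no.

reject H₀: no

SE = σ/√n = 12/√28 = 2.2678
z = (x̄−μ₀)/SE = (71.39−69)/2.2678 = 1.0539
p-value (two-sided) = 0.29193
At α=0.1: p ≥ α → fail to reject H₀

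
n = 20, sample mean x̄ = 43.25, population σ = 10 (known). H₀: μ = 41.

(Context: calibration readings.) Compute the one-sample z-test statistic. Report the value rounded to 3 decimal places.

SE = σ/√n = 10/√20 = 2.2361
z = (x̄−μ₀)/SE = (43.25−41)/2.2361 = 1.0062

test statistic = 1.006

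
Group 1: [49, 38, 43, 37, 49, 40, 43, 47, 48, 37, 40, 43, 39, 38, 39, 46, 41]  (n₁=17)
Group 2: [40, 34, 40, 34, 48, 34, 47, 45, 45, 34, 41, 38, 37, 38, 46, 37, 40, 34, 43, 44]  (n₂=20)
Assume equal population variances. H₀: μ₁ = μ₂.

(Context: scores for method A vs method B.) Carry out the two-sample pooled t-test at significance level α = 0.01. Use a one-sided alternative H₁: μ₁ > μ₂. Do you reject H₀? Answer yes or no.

x̄₁=42.176, s₁=4.231, n₁=17
x̄₂=39.950, s₂=4.763, n₂=20
s_p² = [16·4.231² + 19·4.763²]/35 = 20.4977
SE = √(s_p²·(1/17+1/20)) = 1.4935
t = (42.176−39.950)/1.4935 = 1.4907
df = 35
p-value (one-sided, H₁ greater) = 0.07249
At α=0.01: p ≥ α → fail to reject H₀

reject H₀: no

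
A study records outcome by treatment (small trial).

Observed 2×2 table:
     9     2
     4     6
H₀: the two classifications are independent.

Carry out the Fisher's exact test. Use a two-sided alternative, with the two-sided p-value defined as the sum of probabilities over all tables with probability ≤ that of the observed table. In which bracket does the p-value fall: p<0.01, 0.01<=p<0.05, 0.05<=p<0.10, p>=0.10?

p-value bracket: 0.05<=p<0.10

Margins: r₁=11, r₂=10, c₁=13, c₂=8, n=21
p_obs = C(11,9)·C(10,4)/C(21,13); sum pmf over tables with pmf ≤ p_obs
p-value (two-sided) = 0.08050
→ bracket: 0.05<=p<0.10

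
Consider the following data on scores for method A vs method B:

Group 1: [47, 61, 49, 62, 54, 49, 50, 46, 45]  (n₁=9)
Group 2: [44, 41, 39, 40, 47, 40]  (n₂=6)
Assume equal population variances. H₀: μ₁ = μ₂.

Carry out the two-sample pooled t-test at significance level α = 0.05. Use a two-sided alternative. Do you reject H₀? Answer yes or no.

reject H₀: yes

x̄₁=51.444, s₁=6.267, n₁=9
x̄₂=41.833, s₂=3.061, n₂=6
s_p² = [8·6.267² + 5·3.061²]/13 = 27.7735
SE = √(s_p²·(1/9+1/6)) = 2.7776
t = (51.444−41.833)/2.7776 = 3.4603
df = 13
p-value (two-sided) = 0.00422
At α=0.05: p < α → reject H₀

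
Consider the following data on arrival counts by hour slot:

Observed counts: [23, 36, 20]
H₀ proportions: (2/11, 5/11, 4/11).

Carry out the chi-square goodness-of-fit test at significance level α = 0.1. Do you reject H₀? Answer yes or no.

reject H₀: yes

n = 79; E_i = n·p_i = [14.36, 35.91, 28.73]
χ² = (23−14.36)²/14.36 + (36−35.91)²/35.91 + (20−28.73)²/28.73 = 7.8443
df = 2
p-value (upper-tail) = 0.01980
At α=0.1: p < α → reject H₀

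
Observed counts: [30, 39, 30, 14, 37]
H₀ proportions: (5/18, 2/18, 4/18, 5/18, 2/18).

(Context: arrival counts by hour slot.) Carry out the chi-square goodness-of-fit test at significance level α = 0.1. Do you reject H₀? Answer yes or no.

reject H₀: yes

n = 150; E_i = n·p_i = [41.67, 16.67, 33.33, 41.67, 16.67]
χ² = (30−41.67)²/41.67 + (39−16.67)²/16.67 + (30−33.33)²/33.33 + (14−41.67)²/41.67 + (37−16.67)²/16.67 = 76.7040
df = 4
p-value (upper-tail) = 0.00000
At α=0.1: p < α → reject H₀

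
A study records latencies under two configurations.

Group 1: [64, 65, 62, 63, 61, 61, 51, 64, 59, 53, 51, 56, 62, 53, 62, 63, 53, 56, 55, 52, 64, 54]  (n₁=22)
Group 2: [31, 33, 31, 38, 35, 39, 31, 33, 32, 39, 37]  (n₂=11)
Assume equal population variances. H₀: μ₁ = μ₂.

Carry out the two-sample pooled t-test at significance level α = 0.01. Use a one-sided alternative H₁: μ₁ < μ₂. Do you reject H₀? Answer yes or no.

reject H₀: no

x̄₁=58.364, s₁=4.943, n₁=22
x̄₂=34.455, s₂=3.267, n₂=11
s_p² = [21·4.943² + 10·3.267²]/31 = 19.9941
SE = √(s_p²·(1/22+1/11)) = 1.6512
t = (58.364−34.455)/1.6512 = 14.4798
df = 31
p-value (one-sided, H₁ less) = 1.00000
At α=0.01: p ≥ α → fail to reject H₀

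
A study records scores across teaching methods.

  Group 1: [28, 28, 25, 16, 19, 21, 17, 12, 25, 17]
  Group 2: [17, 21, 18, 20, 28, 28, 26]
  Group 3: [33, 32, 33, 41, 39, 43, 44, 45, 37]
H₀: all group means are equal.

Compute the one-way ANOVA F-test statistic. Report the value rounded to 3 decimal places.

Group means [20.80, 22.57, 38.56], grand mean 27.423
SSB = Σnᵢ(x̄ᵢ−x̄)² = 1718.810; SSW = ΣΣ(x−x̄ᵢ)² = 607.537
MSB = 1718.810/2 = 859.4048; MSW = 607.537/23 = 26.4146
F = MSB/MSW = 32.5352
df = (2, 23)

test statistic = 32.535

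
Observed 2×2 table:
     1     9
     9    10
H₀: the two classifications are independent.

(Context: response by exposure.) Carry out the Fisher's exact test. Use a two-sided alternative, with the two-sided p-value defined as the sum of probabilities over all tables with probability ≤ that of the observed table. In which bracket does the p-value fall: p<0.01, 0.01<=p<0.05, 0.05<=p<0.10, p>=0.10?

Margins: r₁=10, r₂=19, c₁=10, c₂=19, n=29
p_obs = C(10,1)·C(19,9)/C(29,10); sum pmf over tables with pmf ≤ p_obs
p-value (two-sided) = 0.09757
→ bracket: 0.05<=p<0.10

p-value bracket: 0.05<=p<0.10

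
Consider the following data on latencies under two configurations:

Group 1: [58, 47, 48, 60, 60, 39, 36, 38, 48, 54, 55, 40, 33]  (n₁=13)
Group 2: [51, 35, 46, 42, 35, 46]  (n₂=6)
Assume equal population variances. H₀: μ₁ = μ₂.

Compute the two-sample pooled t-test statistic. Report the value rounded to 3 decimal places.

x̄₁=47.385, s₁=9.500, n₁=13
x̄₂=42.500, s₂=6.473, n₂=6
s_p² = [12·9.500² + 5·6.473²]/17 = 76.0339
SE = √(s_p²·(1/13+1/6)) = 4.3036
t = (47.385−42.500)/4.3036 = 1.1350
df = 17

test statistic = 1.135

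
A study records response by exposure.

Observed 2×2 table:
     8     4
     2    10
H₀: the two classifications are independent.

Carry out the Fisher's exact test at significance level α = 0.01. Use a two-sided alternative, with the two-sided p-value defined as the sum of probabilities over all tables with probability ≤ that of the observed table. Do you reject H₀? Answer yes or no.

Margins: r₁=12, r₂=12, c₁=10, c₂=14, n=24
p_obs = C(12,8)·C(12,2)/C(24,10); sum pmf over tables with pmf ≤ p_obs
p-value (two-sided) = 0.03607
At α=0.01: p ≥ α → fail to reject H₀

reject H₀: no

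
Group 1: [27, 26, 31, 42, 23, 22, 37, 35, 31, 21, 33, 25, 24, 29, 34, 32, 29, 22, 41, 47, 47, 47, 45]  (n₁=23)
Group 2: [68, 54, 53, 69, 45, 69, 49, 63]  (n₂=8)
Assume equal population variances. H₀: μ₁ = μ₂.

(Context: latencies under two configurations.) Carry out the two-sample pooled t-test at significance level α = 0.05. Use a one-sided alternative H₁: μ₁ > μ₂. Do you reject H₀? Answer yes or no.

x̄₁=32.609, s₁=8.664, n₁=23
x̄₂=58.750, s₂=9.662, n₂=8
s_p² = [22·8.664² + 7·9.662²]/29 = 79.4820
SE = √(s_p²·(1/23+1/8)) = 3.6594
t = (32.609−58.750)/3.6594 = -7.1437
df = 29
p-value (one-sided, H₁ greater) = 1.00000
At α=0.05: p ≥ α → fail to reject H₀

reject H₀: no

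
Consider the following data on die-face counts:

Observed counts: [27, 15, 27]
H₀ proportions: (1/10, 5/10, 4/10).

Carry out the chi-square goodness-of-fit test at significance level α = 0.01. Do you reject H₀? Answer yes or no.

reject H₀: yes

n = 69; E_i = n·p_i = [6.90, 34.50, 27.60]
χ² = (27−6.90)²/6.90 + (15−34.50)²/34.50 + (27−27.60)²/27.60 = 69.5870
df = 2
p-value (upper-tail) = 0.00000
At α=0.01: p < α → reject H₀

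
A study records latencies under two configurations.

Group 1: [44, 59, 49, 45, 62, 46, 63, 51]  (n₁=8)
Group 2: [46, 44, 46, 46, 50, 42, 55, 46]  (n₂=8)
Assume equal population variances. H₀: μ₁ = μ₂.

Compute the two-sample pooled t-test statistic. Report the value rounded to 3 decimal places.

test statistic = 1.773

x̄₁=52.375, s₁=7.818, n₁=8
x̄₂=46.875, s₂=3.980, n₂=8
s_p² = [7·7.818² + 7·3.980²]/14 = 38.4821
SE = √(s_p²·(1/8+1/8)) = 3.1017
t = (52.375−46.875)/3.1017 = 1.7732
df = 14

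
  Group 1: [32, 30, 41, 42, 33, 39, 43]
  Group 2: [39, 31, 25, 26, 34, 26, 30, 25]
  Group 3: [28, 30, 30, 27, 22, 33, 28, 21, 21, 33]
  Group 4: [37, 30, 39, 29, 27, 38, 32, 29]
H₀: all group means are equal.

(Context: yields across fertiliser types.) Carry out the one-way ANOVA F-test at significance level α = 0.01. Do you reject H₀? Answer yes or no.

reject H₀: yes

Group means [37.14, 29.50, 27.30, 32.62], grand mean 31.212
SSB = Σnᵢ(x̄ᵢ−x̄)² = 438.683; SSW = ΣΣ(x−x̄ᵢ)² = 690.832
MSB = 438.683/3 = 146.2277; MSW = 690.832/29 = 23.8218
F = MSB/MSW = 6.1384
df = (3, 29)
p-value (upper-tail) = 0.00231
At α=0.01: p < α → reject H₀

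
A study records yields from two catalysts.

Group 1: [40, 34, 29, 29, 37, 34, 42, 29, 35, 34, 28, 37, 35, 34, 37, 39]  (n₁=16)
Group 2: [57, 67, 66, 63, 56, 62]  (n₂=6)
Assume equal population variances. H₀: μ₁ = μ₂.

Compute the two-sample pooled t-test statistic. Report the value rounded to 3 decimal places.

x̄₁=34.562, s₁=4.163, n₁=16
x̄₂=61.833, s₂=4.535, n₂=6
s_p² = [15·4.163² + 5·4.535²]/20 = 18.1385
SE = √(s_p²·(1/16+1/6)) = 2.0388
t = (34.562−61.833)/2.0388 = -13.3759
df = 20

test statistic = -13.376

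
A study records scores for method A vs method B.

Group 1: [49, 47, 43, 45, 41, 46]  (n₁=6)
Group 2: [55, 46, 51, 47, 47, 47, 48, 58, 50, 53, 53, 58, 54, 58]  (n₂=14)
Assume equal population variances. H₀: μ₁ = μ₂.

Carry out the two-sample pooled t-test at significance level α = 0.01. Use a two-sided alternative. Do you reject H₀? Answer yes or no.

reject H₀: yes

x̄₁=45.167, s₁=2.858, n₁=6
x̄₂=51.786, s₂=4.423, n₂=14
s_p² = [5·2.858² + 13·4.423²]/18 = 16.3995
SE = √(s_p²·(1/6+1/14)) = 1.9760
t = (45.167−51.786)/1.9760 = -3.3497
df = 18
p-value (two-sided) = 0.00357
At α=0.01: p < α → reject H₀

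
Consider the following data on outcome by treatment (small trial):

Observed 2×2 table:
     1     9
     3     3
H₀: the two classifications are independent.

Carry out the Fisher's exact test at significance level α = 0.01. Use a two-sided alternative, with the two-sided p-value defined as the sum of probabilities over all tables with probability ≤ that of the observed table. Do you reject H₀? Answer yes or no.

Margins: r₁=10, r₂=6, c₁=4, c₂=12, n=16
p_obs = C(10,1)·C(6,3)/C(16,4); sum pmf over tables with pmf ≤ p_obs
p-value (two-sided) = 0.11813
At α=0.01: p ≥ α → fail to reject H₀

reject H₀: no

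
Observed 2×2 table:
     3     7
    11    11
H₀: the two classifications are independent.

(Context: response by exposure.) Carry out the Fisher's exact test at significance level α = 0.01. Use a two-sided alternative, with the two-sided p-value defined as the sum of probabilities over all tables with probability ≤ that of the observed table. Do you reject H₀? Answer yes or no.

Margins: r₁=10, r₂=22, c₁=14, c₂=18, n=32
p_obs = C(10,3)·C(22,11)/C(32,14); sum pmf over tables with pmf ≤ p_obs
p-value (two-sided) = 0.44606
At α=0.01: p ≥ α → fail to reject H₀

reject H₀: no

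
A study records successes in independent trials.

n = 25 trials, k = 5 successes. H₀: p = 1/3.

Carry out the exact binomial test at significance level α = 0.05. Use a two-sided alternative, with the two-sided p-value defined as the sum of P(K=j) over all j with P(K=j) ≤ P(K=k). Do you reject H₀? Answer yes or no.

reject H₀: no

Exact binomial: n=25, k=5, p₀=1/3=0.3333
P(X=j) = C(n,j)·p₀^j·(1−p₀)^(n−j); p = Σ P(X=j) over j with P(X=j) ≤ P(X=5)
p-value (two-sided) = 0.20375
At α=0.05: p ≥ α → fail to reject H₀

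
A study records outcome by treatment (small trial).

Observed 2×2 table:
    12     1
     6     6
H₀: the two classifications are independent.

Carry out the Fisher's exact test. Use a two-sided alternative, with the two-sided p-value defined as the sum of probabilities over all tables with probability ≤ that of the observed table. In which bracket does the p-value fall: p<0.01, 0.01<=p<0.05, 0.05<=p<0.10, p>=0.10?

p-value bracket: 0.01<=p<0.05

Margins: r₁=13, r₂=12, c₁=18, c₂=7, n=25
p_obs = C(13,12)·C(12,6)/C(25,18); sum pmf over tables with pmf ≤ p_obs
p-value (two-sided) = 0.03021
→ bracket: 0.01<=p<0.05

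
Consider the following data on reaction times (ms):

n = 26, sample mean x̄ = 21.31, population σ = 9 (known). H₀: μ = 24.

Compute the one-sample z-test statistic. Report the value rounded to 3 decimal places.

test statistic = -1.524

SE = σ/√n = 9/√26 = 1.7650
z = (x̄−μ₀)/SE = (21.31−24)/1.7650 = -1.5240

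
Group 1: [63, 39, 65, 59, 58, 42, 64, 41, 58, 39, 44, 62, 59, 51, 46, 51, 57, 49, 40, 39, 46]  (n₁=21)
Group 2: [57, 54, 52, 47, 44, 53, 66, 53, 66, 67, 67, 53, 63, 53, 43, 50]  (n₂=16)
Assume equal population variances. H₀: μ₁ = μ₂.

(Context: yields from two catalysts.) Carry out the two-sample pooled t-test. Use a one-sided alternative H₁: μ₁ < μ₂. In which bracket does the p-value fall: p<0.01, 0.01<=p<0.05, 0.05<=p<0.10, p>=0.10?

x̄₁=51.048, s₁=9.298, n₁=21
x̄₂=55.500, s₂=8.058, n₂=16
s_p² = [20·9.298² + 15·8.058²]/35 = 77.2272
SE = √(s_p²·(1/21+1/16)) = 2.9162
t = (51.048−55.500)/2.9162 = -1.5268
df = 35
p-value (one-sided, H₁ less) = 0.06790
→ bracket: 0.05<=p<0.10

p-value bracket: 0.05<=p<0.10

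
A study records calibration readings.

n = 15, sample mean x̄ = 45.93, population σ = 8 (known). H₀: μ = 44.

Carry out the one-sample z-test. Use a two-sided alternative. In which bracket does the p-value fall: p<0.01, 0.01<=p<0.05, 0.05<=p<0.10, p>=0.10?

p-value bracket: p>=0.10

SE = σ/√n = 8/√15 = 2.0656
z = (x̄−μ₀)/SE = (45.93−44)/2.0656 = 0.9344
p-value (two-sided) = 0.35012
→ bracket: p>=0.10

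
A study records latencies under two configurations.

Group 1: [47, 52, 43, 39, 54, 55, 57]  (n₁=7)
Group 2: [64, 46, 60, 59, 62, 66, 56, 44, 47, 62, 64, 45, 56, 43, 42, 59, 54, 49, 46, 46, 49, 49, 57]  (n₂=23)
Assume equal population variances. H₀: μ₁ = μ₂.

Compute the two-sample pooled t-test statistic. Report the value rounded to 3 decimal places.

test statistic = -1.132

x̄₁=49.571, s₁=6.729, n₁=7
x̄₂=53.261, s₂=7.759, n₂=23
s_p² = [6·6.729² + 22·7.759²]/28 = 57.0053
SE = √(s_p²·(1/7+1/23)) = 3.2592
t = (49.571−53.261)/3.2592 = -1.1320
df = 28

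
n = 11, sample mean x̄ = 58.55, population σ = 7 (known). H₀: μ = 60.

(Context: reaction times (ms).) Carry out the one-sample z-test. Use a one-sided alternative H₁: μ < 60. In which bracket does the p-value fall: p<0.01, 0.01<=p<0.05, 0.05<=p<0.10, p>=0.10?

SE = σ/√n = 7/√11 = 2.1106
z = (x̄−μ₀)/SE = (58.55−60)/2.1106 = -0.6870
p-value (one-sided, H₁ less) = 0.24604
→ bracket: p>=0.10

p-value bracket: p>=0.10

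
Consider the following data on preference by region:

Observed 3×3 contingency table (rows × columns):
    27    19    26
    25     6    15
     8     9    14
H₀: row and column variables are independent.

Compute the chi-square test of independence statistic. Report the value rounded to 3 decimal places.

Row totals [72, 46, 31], col totals [60, 34, 55], n=149
χ² = (27−28.99)²/28.99 + (19−16.43)²/16.43 + (26−26.58)²/26.58 + (25−18.52)²/18.52 + (6−10.50)²/10.50 + (15−16.98)²/16.98 + (8−12.48)²/12.48 + (9−7.07)²/7.07 + (14−11.44)²/11.44 = 7.6793
df = 4

test statistic = 7.679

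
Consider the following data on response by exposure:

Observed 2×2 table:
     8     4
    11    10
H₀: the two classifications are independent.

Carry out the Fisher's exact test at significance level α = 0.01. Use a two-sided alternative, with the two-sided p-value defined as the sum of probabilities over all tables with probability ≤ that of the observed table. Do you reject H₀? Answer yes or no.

Margins: r₁=12, r₂=21, c₁=19, c₂=14, n=33
p_obs = C(12,8)·C(21,11)/C(33,19); sum pmf over tables with pmf ≤ p_obs
p-value (two-sided) = 0.48606
At α=0.01: p ≥ α → fail to reject H₀

reject H₀: no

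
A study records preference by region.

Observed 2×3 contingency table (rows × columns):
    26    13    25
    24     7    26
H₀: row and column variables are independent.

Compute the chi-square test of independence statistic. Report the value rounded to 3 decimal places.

test statistic = 1.500

Row totals [64, 57], col totals [50, 20, 51], n=121
χ² = (26−26.45)²/26.45 + (13−10.58)²/10.58 + (25−26.98)²/26.98 + (24−23.55)²/23.55 + (7−9.42)²/9.42 + (26−24.02)²/24.02 = 1.4997
df = 2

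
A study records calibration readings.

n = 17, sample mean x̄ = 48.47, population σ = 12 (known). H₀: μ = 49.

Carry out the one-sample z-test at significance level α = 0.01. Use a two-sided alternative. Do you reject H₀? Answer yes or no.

reject H₀: no

SE = σ/√n = 12/√17 = 2.9104
z = (x̄−μ₀)/SE = (48.47−49)/2.9104 = -0.1821
p-value (two-sided) = 0.85550
At α=0.01: p ≥ α → fail to reject H₀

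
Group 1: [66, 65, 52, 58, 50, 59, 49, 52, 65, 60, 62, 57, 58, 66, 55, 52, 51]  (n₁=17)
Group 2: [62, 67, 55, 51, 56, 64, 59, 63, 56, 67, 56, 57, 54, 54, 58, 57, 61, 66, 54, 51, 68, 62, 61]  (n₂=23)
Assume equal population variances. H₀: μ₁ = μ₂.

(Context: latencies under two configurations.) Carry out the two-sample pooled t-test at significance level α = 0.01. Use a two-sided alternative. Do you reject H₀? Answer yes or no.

x̄₁=57.471, s₁=5.886, n₁=17
x̄₂=59.087, s₂=5.134, n₂=23
s_p² = [16·5.886² + 22·5.134²]/38 = 29.8437
SE = √(s_p²·(1/17+1/23)) = 1.7473
t = (57.471−59.087)/1.7473 = -0.9251
df = 38
p-value (two-sided) = 0.36077
At α=0.01: p ≥ α → fail to reject H₀

reject H₀: no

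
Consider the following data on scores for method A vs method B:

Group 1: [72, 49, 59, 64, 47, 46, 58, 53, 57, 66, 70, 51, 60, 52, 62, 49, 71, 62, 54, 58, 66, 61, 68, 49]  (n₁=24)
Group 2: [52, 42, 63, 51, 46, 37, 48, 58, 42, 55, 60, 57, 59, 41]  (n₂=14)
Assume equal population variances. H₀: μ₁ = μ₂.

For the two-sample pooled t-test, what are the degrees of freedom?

degrees of freedom = 36

df = n₁ + n₂ − 2 = 24 + 14 − 2 = 36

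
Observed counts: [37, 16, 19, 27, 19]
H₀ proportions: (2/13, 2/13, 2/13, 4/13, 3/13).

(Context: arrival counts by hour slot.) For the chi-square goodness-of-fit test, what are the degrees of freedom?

df = k − 1 = 5 − 1 = 4

degrees of freedom = 4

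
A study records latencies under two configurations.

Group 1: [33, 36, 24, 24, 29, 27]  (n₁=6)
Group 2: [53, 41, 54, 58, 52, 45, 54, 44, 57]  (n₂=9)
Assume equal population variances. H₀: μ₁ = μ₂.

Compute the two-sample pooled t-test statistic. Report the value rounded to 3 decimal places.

x̄₁=28.833, s₁=4.875, n₁=6
x̄₂=50.889, s₂=6.051, n₂=9
s_p² = [5·4.875² + 8·6.051²]/13 = 31.6709
SE = √(s_p²·(1/6+1/9)) = 2.9661
t = (28.833−50.889)/2.9661 = -7.4360
df = 13

test statistic = -7.436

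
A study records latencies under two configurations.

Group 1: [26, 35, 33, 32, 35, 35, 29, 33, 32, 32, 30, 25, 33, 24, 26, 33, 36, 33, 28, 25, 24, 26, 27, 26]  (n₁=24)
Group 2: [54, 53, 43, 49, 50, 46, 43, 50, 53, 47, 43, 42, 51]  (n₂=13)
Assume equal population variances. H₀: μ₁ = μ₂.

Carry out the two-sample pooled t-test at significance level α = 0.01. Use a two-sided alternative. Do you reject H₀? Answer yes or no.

x̄₁=29.917, s₁=3.999, n₁=24
x̄₂=48.000, s₂=4.282, n₂=13
s_p² = [23·3.999² + 12·4.282²]/35 = 16.7952
SE = √(s_p²·(1/24+1/13)) = 1.4113
t = (29.917−48.000)/1.4113 = -12.8133
df = 35
p-value (two-sided) = 0.00000
At α=0.01: p < α → reject H₀

reject H₀: yes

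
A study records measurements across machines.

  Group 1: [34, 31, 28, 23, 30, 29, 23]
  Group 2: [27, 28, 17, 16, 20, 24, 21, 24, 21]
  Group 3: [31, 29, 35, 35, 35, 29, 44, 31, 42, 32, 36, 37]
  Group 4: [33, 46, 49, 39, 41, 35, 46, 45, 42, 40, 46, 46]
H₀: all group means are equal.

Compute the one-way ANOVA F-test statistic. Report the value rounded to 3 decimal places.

test statistic = 37.333

Group means [28.29, 22.00, 34.67, 42.33], grand mean 33.000
SSB = Σnᵢ(x̄ᵢ−x̄)² = 2323.238; SSW = ΣΣ(x−x̄ᵢ)² = 746.762
MSB = 2323.238/3 = 774.4127; MSW = 746.762/36 = 20.7434
F = MSB/MSW = 37.3330
df = (3, 36)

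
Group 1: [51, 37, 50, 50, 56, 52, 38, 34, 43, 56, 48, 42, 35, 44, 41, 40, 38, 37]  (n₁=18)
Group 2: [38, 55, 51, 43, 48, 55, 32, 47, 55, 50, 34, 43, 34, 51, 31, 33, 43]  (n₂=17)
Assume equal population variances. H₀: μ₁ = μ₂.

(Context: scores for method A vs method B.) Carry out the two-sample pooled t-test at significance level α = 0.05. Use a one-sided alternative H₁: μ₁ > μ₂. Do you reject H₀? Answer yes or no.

reject H₀: no

x̄₁=44.000, s₁=7.154, n₁=18
x̄₂=43.706, s₂=8.637, n₂=17
s_p² = [17·7.154² + 16·8.637²]/33 = 62.5312
SE = √(s_p²·(1/18+1/17)) = 2.6744
t = (44.000−43.706)/2.6744 = 0.1100
df = 33
p-value (one-sided, H₁ greater) = 0.45655
At α=0.05: p ≥ α → fail to reject H₀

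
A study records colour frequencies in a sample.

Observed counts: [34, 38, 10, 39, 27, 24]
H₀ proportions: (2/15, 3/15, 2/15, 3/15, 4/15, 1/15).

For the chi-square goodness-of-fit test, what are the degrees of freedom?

degrees of freedom = 5

df = k − 1 = 6 − 1 = 5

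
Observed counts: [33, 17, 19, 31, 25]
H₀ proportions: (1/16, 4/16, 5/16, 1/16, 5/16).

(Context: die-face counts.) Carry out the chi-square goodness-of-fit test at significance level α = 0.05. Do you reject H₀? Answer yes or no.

n = 125; E_i = n·p_i = [7.81, 31.25, 39.06, 7.81, 39.06]
χ² = (33−7.81)²/7.81 + (17−31.25)²/31.25 + (19−39.06)²/39.06 + (31−7.81)²/7.81 + (25−39.06)²/39.06 = 171.8896
df = 4
p-value (upper-tail) = 0.00000
At α=0.05: p < α → reject H₀

reject H₀: yes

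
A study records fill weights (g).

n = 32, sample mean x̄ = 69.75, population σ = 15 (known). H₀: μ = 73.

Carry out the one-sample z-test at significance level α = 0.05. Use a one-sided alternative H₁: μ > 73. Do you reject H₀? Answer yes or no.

reject H₀: no

SE = σ/√n = 15/√32 = 2.6517
z = (x̄−μ₀)/SE = (69.75−73)/2.6517 = -1.2257
p-value (one-sided, H₁ greater) = 0.88984
At α=0.05: p ≥ α → fail to reject H₀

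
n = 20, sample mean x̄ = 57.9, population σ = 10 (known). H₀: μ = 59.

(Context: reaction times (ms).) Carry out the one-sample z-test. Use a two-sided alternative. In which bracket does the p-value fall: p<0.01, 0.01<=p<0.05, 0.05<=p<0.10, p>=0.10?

p-value bracket: p>=0.10

SE = σ/√n = 10/√20 = 2.2361
z = (x̄−μ₀)/SE = (57.9−59)/2.2361 = -0.4919
p-value (two-sided) = 0.62277
→ bracket: p>=0.10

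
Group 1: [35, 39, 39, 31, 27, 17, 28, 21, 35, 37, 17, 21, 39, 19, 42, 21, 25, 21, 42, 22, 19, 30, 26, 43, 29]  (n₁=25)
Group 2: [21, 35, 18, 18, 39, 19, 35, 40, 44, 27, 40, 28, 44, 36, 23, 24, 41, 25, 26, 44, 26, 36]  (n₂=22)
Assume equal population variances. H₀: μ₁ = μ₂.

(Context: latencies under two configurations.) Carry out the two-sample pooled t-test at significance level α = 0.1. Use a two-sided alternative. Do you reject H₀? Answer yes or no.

x̄₁=29.000, s₁=8.655, n₁=25
x̄₂=31.318, s₂=9.047, n₂=22
s_p² = [24·8.655² + 21·9.047²]/45 = 78.1505
SE = √(s_p²·(1/25+1/22)) = 2.5842
t = (29.000−31.318)/2.5842 = -0.8970
df = 45
p-value (two-sided) = 0.37447
At α=0.1: p ≥ α → fail to reject H₀

reject H₀: no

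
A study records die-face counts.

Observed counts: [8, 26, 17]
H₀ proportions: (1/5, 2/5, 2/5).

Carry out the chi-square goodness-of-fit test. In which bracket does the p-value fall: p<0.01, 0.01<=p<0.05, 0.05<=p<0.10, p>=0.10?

p-value bracket: p>=0.10

n = 51; E_i = n·p_i = [10.20, 20.40, 20.40]
χ² = (8−10.20)²/10.20 + (26−20.40)²/20.40 + (17−20.40)²/20.40 = 2.5784
df = 2
p-value (upper-tail) = 0.27549
→ bracket: p>=0.10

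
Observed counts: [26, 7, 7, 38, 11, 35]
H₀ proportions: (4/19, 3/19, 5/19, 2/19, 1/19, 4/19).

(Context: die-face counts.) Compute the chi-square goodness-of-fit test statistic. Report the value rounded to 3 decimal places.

n = 124; E_i = n·p_i = [26.11, 19.58, 32.63, 13.05, 6.53, 26.11]
χ² = (26−26.11)²/26.11 + (7−19.58)²/19.58 + (7−32.63)²/32.63 + (38−13.05)²/13.05 + (11−6.53)²/6.53 + (35−26.11)²/26.11 = 81.9942
df = 5

test statistic = 81.994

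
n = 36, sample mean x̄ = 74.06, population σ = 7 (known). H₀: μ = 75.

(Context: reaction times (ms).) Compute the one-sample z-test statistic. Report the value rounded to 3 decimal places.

test statistic = -0.806

SE = σ/√n = 7/√36 = 1.1667
z = (x̄−μ₀)/SE = (74.06−75)/1.1667 = -0.8057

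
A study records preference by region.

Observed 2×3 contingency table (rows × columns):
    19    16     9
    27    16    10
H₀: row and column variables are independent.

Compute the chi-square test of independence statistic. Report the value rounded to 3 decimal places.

Row totals [44, 53], col totals [46, 32, 19], n=97
χ² = (19−20.87)²/20.87 + (16−14.52)²/14.52 + (9−8.62)²/8.62 + (27−25.13)²/25.13 + (16−17.48)²/17.48 + (10−10.38)²/10.38 = 0.6142
df = 2

test statistic = 0.614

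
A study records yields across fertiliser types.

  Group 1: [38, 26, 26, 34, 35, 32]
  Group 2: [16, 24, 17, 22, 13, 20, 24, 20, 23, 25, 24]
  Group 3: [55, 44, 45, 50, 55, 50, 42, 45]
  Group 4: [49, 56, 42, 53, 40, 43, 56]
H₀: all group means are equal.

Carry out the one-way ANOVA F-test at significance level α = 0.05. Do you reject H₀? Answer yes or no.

Group means [31.83, 20.73, 48.25, 48.43], grand mean 35.750
SSB = Σnᵢ(x̄ᵢ−x̄)² = 4949.771; SSW = ΣΣ(x−x̄ᵢ)² = 728.229
MSB = 4949.771/3 = 1649.9235; MSW = 728.229/28 = 26.0082
F = MSB/MSW = 63.4386
df = (3, 28)
p-value (upper-tail) = 0.00000
At α=0.05: p < α → reject H₀

reject H₀: yes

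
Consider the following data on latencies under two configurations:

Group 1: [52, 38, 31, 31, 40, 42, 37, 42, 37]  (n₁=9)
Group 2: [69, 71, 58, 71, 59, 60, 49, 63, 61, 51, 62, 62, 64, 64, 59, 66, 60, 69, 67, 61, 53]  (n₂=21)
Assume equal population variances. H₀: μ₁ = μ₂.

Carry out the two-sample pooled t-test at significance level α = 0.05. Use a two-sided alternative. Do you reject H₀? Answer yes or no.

x̄₁=38.889, s₁=6.373, n₁=9
x̄₂=61.857, s₂=6.019, n₂=21
s_p² = [8·6.373² + 20·6.019²]/28 = 37.4807
SE = √(s_p²·(1/9+1/21)) = 2.4391
t = (38.889−61.857)/2.4391 = -9.4166
df = 28
p-value (two-sided) = 0.00000
At α=0.05: p < α → reject H₀

reject H₀: yes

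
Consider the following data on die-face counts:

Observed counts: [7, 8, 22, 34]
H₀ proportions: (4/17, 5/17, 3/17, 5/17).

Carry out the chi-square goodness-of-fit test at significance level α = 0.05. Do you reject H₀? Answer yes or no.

n = 71; E_i = n·p_i = [16.71, 20.88, 12.53, 20.88]
χ² = (7−16.71)²/16.71 + (8−20.88)²/20.88 + (22−12.53)²/12.53 + (34−20.88)²/20.88 = 28.9847
df = 3
p-value (upper-tail) = 0.00000
At α=0.05: p < α → reject H₀

reject H₀: yes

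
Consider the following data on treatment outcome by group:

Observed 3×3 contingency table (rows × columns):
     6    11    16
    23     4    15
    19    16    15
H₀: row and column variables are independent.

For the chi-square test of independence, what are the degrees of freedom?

degrees of freedom = 4

df = (r−1)(c−1) = (3−1)·(3−1) = 4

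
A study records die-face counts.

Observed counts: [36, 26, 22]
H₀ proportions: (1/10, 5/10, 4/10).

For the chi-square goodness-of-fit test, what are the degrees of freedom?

degrees of freedom = 2

df = k − 1 = 3 − 1 = 2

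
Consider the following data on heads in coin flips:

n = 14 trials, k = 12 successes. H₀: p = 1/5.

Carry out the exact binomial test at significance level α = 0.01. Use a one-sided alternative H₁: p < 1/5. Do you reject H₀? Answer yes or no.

reject H₀: no

Exact binomial: n=14, k=12, p₀=1/5=0.2000
P(X≤12) from Σ C(n,i)·p₀^i·(1−p₀)^(n−i)
p-value (one-sided, H₁ less) = 1.00000
At α=0.01: p ≥ α → fail to reject H₀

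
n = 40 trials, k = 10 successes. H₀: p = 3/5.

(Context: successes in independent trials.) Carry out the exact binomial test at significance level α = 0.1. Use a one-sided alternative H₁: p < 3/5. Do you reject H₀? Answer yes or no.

reject H₀: yes

Exact binomial: n=40, k=10, p₀=3/5=0.6000
P(X≤10) from Σ C(n,i)·p₀^i·(1−p₀)^(n−i)
p-value (one-sided, H₁ less) = 0.00001
At α=0.1: p < α → reject H₀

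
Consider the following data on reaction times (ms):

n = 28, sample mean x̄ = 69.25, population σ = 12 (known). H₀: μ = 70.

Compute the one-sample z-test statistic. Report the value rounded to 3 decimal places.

test statistic = -0.331

SE = σ/√n = 12/√28 = 2.2678
z = (x̄−μ₀)/SE = (69.25−70)/2.2678 = -0.3307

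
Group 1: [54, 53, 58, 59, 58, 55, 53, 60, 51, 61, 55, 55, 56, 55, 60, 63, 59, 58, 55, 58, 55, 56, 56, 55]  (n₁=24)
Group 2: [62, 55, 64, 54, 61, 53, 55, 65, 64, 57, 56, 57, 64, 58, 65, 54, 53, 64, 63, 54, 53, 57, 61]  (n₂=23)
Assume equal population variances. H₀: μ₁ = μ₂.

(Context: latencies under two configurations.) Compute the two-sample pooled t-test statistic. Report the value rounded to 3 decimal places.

test statistic = -1.902

x̄₁=56.583, s₁=2.842, n₁=24
x̄₂=58.652, s₂=4.468, n₂=23
s_p² = [23·2.842² + 22·4.468²]/45 = 13.8900
SE = √(s_p²·(1/24+1/23)) = 1.0875
t = (56.583−58.652)/1.0875 = -1.9024
df = 45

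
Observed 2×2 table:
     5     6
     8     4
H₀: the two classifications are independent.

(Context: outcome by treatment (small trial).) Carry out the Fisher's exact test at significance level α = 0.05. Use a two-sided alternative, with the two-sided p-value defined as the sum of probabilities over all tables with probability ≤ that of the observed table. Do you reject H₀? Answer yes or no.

Margins: r₁=11, r₂=12, c₁=13, c₂=10, n=23
p_obs = C(11,5)·C(12,8)/C(23,13); sum pmf over tables with pmf ≤ p_obs
p-value (two-sided) = 0.41365
At α=0.05: p ≥ α → fail to reject H₀

reject H₀: no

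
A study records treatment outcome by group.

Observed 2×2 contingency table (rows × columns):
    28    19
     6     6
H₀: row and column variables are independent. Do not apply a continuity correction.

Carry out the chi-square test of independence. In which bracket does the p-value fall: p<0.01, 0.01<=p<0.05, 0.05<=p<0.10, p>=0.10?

Row totals [47, 12], col totals [34, 25], n=59
χ² = (28−27.08)²/27.08 + (19−19.92)²/19.92 + (6−6.92)²/6.92 + (6−5.08)²/5.08 = 0.3589
df = 1
p-value (upper-tail) = 0.54913
→ bracket: p>=0.10

p-value bracket: p>=0.10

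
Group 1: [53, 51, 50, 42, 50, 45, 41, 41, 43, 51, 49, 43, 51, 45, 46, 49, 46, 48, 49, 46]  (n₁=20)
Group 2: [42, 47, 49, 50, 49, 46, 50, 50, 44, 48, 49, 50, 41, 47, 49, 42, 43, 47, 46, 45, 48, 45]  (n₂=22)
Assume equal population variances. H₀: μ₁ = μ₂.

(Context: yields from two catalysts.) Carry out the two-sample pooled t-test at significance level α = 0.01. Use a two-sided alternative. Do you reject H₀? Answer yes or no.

x̄₁=46.950, s₁=3.663, n₁=20
x̄₂=46.682, s₂=2.868, n₂=22
s_p² = [19·3.663² + 21·2.868²]/40 = 10.6931
SE = √(s_p²·(1/20+1/22)) = 1.0103
t = (46.950−46.682)/1.0103 = 0.2654
df = 40
p-value (two-sided) = 0.79203
At α=0.01: p ≥ α → fail to reject H₀

reject H₀: no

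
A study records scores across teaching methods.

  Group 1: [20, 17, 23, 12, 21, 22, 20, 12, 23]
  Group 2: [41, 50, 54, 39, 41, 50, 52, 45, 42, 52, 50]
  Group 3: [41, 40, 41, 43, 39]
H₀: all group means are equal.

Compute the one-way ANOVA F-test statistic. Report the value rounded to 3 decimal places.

test statistic = 99.442

Group means [18.89, 46.91, 40.80], grand mean 35.600
SSB = Σnᵢ(x̄ᵢ−x̄)² = 4055.402; SSW = ΣΣ(x−x̄ᵢ)² = 448.598
MSB = 4055.402/2 = 2027.7010; MSW = 448.598/22 = 20.3908
F = MSB/MSW = 99.4419
df = (2, 22)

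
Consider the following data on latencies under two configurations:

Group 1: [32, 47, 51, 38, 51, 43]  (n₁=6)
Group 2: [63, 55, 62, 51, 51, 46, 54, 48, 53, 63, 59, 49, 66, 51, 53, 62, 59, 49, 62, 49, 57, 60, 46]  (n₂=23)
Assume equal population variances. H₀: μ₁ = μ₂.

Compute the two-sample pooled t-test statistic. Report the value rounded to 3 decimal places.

x̄₁=43.667, s₁=7.581, n₁=6
x̄₂=55.130, s₂=6.152, n₂=23
s_p² = [5·7.581² + 22·6.152²]/27 = 41.4793
SE = √(s_p²·(1/6+1/23)) = 2.9524
t = (43.667−55.130)/2.9524 = -3.8829
df = 27

test statistic = -3.883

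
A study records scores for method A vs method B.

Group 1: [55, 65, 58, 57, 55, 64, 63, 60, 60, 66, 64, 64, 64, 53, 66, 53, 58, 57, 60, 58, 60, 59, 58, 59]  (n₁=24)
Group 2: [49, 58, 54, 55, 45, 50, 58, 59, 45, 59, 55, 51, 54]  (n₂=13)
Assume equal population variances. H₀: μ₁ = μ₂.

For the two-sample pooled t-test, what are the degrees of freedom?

df = n₁ + n₂ − 2 = 24 + 13 − 2 = 35

degrees of freedom = 35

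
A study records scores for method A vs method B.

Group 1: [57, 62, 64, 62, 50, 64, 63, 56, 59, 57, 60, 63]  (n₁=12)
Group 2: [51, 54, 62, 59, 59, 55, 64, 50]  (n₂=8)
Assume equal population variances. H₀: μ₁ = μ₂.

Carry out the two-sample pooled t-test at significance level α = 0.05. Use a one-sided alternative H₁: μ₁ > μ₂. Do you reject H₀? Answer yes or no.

x̄₁=59.750, s₁=4.181, n₁=12
x̄₂=56.750, s₂=5.064, n₂=8
s_p² = [11·4.181² + 7·5.064²]/18 = 20.6528
SE = √(s_p²·(1/12+1/8)) = 2.0743
t = (59.750−56.750)/2.0743 = 1.4463
df = 18
p-value (one-sided, H₁ greater) = 0.08264
At α=0.05: p ≥ α → fail to reject H₀

reject H₀: no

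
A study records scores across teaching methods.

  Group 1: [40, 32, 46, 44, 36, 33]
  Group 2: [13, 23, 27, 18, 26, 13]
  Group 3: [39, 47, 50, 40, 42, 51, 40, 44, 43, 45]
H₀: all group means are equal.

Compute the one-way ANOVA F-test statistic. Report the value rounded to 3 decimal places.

test statistic = 40.702

Group means [38.50, 20.00, 44.10], grand mean 36.000
SSB = Σnᵢ(x̄ᵢ−x̄)² = 2229.600; SSW = ΣΣ(x−x̄ᵢ)² = 520.400
MSB = 2229.600/2 = 1114.8000; MSW = 520.400/19 = 27.3895
F = MSB/MSW = 40.7018
df = (2, 19)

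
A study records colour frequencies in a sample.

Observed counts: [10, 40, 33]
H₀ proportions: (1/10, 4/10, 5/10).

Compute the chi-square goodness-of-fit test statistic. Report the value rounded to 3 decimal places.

n = 83; E_i = n·p_i = [8.30, 33.20, 41.50]
χ² = (10−8.30)²/8.30 + (40−33.20)²/33.20 + (33−41.50)²/41.50 = 3.4819
df = 2

test statistic = 3.482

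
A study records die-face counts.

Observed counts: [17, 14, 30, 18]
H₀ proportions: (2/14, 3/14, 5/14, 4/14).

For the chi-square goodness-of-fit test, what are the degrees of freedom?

df = k − 1 = 4 − 1 = 3

degrees of freedom = 3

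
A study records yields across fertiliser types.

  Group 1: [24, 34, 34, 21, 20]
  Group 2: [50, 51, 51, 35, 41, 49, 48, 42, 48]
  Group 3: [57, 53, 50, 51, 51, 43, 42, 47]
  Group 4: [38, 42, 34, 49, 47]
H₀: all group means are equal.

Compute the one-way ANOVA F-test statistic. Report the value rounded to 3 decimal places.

test statistic = 17.443

Group means [26.60, 46.11, 49.25, 42.00], grand mean 42.667
SSB = Σnᵢ(x̄ᵢ−x̄)² = 1746.411; SSW = ΣΣ(x−x̄ᵢ)² = 767.589
MSB = 1746.411/3 = 582.1370; MSW = 767.589/23 = 33.3734
F = MSB/MSW = 17.4431
df = (3, 23)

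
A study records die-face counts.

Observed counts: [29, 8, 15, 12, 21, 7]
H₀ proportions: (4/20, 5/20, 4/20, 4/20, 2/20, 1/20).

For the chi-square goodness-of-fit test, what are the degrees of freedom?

degrees of freedom = 5

df = k − 1 = 6 − 1 = 5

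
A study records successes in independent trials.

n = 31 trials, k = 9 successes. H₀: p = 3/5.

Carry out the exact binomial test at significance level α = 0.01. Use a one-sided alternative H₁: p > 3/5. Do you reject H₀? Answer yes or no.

reject H₀: no

Exact binomial: n=31, k=9, p₀=3/5=0.6000
P(X≥9) from Σ C(n,i)·p₀^i·(1−p₀)^(n−i)
p-value (one-sided, H₁ greater) = 0.99988
At α=0.01: p ≥ α → fail to reject H₀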